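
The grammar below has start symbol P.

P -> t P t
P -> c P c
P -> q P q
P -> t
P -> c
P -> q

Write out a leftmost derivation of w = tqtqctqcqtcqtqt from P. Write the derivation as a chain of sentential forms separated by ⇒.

P⇒tPt⇒tqPqt⇒tqtPtqt⇒tqtqPqtqt⇒tqtqcPcqtqt⇒tqtqctPtcqtqt⇒tqtqctqPqtcqtqt⇒tqtqctqcqtcqtqt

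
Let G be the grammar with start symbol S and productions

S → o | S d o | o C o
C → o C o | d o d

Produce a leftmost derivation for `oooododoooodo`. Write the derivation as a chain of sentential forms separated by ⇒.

S ⇒ Sdo ⇒ oCodo ⇒ ooCoodo ⇒ oooCooodo ⇒ ooooCoooodo ⇒ oooododoooodo

S ⇒ Sdo   [S → S d o]
Sdo ⇒ oCodo   [S → o C o]
oCodo ⇒ ooCoodo   [C → o C o]
ooCoodo ⇒ oooCooodo   [C → o C o]
oooCooodo ⇒ ooooCoooodo   [C → o C o]
ooooCoooodo ⇒ oooododoooodo   [C → d o d]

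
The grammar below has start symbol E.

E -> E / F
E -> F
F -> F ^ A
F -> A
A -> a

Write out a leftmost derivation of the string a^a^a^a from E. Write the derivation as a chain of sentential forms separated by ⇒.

E ⇒ F   [E -> F]
F ⇒ F^A   [F -> F ^ A]
F^A ⇒ F^A^A   [F -> F ^ A]
F^A^A ⇒ F^A^A^A   [F -> F ^ A]
F^A^A^A ⇒ A^A^A^A   [F -> A]
A^A^A^A ⇒ a^A^A^A   [A -> a]
a^A^A^A ⇒ a^a^A^A   [A -> a]
a^a^A^A ⇒ a^a^a^A   [A -> a]
a^a^a^A ⇒ a^a^a^a   [A -> a]

E⇒F⇒F^A⇒F^A^A⇒F^A^A^A⇒A^A^A^A⇒a^A^A^A⇒a^a^A^A⇒a^a^a^A⇒a^a^a^a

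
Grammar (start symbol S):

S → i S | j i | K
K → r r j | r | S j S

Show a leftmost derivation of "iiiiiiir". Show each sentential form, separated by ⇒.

S⇒iS⇒iiS⇒iiiS⇒iiiiS⇒iiiiiS⇒iiiiiiS⇒iiiiiiiS⇒iiiiiiiK⇒iiiiiiir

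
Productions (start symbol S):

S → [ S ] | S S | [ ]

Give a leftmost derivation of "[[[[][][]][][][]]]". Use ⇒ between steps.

S ⇒ [S]   [S → [ S ]]
[S] ⇒ [[S]]   [S → [ S ]]
[[S]] ⇒ [[SS]]   [S → S S]
[[SS]] ⇒ [[SSS]]   [S → S S]
[[SSS]] ⇒ [[SSSS]]   [S → S S]
[[SSSS]] ⇒ [[[S]SSS]]   [S → [ S ]]
[[[S]SSS]] ⇒ [[[SS]SSS]]   [S → S S]
[[[SS]SSS]] ⇒ [[[SSS]SSS]]   [S → S S]
[[[SSS]SSS]] ⇒ [[[[]SS]SSS]]   [S → [ ]]
[[[[]SS]SSS]] ⇒ [[[[][]S]SSS]]   [S → [ ]]
[[[[][]S]SSS]] ⇒ [[[[][][]]SSS]]   [S → [ ]]
[[[[][][]]SSS]] ⇒ [[[[][][]][]SS]]   [S → [ ]]
[[[[][][]][]SS]] ⇒ [[[[][][]][][]S]]   [S → [ ]]
[[[[][][]][][]S]] ⇒ [[[[][][]][][][]]]   [S → [ ]]

S ⇒ [S] ⇒ [[S]] ⇒ [[SS]] ⇒ [[SSS]] ⇒ [[SSSS]] ⇒ [[[S]SSS]] ⇒ [[[SS]SSS]] ⇒ [[[SSS]SSS]] ⇒ [[[[]SS]SSS]] ⇒ [[[[][]S]SSS]] ⇒ [[[[][][]]SSS]] ⇒ [[[[][][]][]SS]] ⇒ [[[[][][]][][]S]] ⇒ [[[[][][]][][][]]]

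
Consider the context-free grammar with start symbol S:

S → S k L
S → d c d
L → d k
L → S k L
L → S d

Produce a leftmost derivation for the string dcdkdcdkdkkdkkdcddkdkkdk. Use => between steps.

S => SkL => SkLkL => dcdkLkL => dcdkSkLkL => dcdkSkLkLkL => dcdkSkLkLkLkL => dcdkSkLkLkLkLkL => dcdkdcdkLkLkLkLkL => dcdkdcdkdkkLkLkLkL => dcdkdcdkdkkdkkLkLkL => dcdkdcdkdkkdkkSdkLkL => dcdkdcdkdkkdkkdcddkLkL => dcdkdcdkdkkdkkdcddkdkkL => dcdkdcdkdkkdkkdcddkdkkdk

S => SkL   [S → S k L]
SkL => SkLkL   [S → S k L]
SkLkL => dcdkLkL   [S → d c d]
dcdkLkL => dcdkSkLkL   [L → S k L]
dcdkSkLkL => dcdkSkLkLkL   [S → S k L]
dcdkSkLkLkL => dcdkSkLkLkLkL   [S → S k L]
dcdkSkLkLkLkL => dcdkSkLkLkLkLkL   [S → S k L]
dcdkSkLkLkLkLkL => dcdkdcdkLkLkLkLkL   [S → d c d]
dcdkdcdkLkLkLkLkL => dcdkdcdkdkkLkLkLkL   [L → d k]
dcdkdcdkdkkLkLkLkL => dcdkdcdkdkkdkkLkLkL   [L → d k]
dcdkdcdkdkkdkkLkLkL => dcdkdcdkdkkdkkSdkLkL   [L → S d]
dcdkdcdkdkkdkkSdkLkL => dcdkdcdkdkkdkkdcddkLkL   [S → d c d]
dcdkdcdkdkkdkkdcddkLkL => dcdkdcdkdkkdkkdcddkdkkL   [L → d k]
dcdkdcdkdkkdkkdcddkdkkL => dcdkdcdkdkkdkkdcddkdkkdk   [L → d k]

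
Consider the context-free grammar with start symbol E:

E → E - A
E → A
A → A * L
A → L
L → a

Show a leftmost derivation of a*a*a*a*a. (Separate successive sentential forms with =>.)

E => A   [E → A]
A => A*L   [A → A * L]
A*L => A*L*L   [A → A * L]
A*L*L => A*L*L*L   [A → A * L]
A*L*L*L => A*L*L*L*L   [A → A * L]
A*L*L*L*L => L*L*L*L*L   [A → L]
L*L*L*L*L => a*L*L*L*L   [L → a]
a*L*L*L*L => a*a*L*L*L   [L → a]
a*a*L*L*L => a*a*a*L*L   [L → a]
a*a*a*L*L => a*a*a*a*L   [L → a]
a*a*a*a*L => a*a*a*a*a   [L → a]

E => A => A*L => A*L*L => A*L*L*L => A*L*L*L*L => L*L*L*L*L => a*L*L*L*L => a*a*L*L*L => a*a*a*L*L => a*a*a*a*L => a*a*a*a*a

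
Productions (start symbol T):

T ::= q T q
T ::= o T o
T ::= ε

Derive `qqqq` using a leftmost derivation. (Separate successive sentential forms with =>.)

T => qTq => qqTqq => qqqq

T => qTq   [T ::= q T q]
qTq => qqTqq   [T ::= q T q]
qqTqq => qqqq   [T ::= ε]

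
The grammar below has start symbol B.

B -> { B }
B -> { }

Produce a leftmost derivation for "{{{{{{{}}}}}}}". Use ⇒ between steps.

B⇒{B}⇒{{B}}⇒{{{B}}}⇒{{{{B}}}}⇒{{{{{B}}}}}⇒{{{{{{B}}}}}}⇒{{{{{{{}}}}}}}

B ⇒ {B}   [B -> { B }]
{B} ⇒ {{B}}   [B -> { B }]
{{B}} ⇒ {{{B}}}   [B -> { B }]
{{{B}}} ⇒ {{{{B}}}}   [B -> { B }]
{{{{B}}}} ⇒ {{{{{B}}}}}   [B -> { B }]
{{{{{B}}}}} ⇒ {{{{{{B}}}}}}   [B -> { B }]
{{{{{{B}}}}}} ⇒ {{{{{{{}}}}}}}   [B -> { }]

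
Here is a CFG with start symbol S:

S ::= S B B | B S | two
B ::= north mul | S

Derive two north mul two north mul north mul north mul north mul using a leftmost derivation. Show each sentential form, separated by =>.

S => B S => S S => two S => two S B B => two S B B B B => two B S B B B B => two north mul S B B B B => two north mul two B B B B => two north mul two north mul B B B => two north mul two north mul north mul B B => two north mul two north mul north mul north mul B => two north mul two north mul north mul north mul north mul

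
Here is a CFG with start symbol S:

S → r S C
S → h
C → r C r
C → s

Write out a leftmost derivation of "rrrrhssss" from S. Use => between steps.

S=>rSC=>rrSCC=>rrrSCCC=>rrrrSCCCC=>rrrrhCCCC=>rrrrhsCCC=>rrrrhssCC=>rrrrhsssC=>rrrrhssss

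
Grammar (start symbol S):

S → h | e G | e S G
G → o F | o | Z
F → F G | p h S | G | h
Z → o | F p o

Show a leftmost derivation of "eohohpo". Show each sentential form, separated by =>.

S => eG   [S → e G]
eG => eoF   [G → o F]
eoF => eoG   [F → G]
eoG => eoZ   [G → Z]
eoZ => eoFpo   [Z → F p o]
eoFpo => eoFGpo   [F → F G]
eoFGpo => eohGpo   [F → h]
eohGpo => eohoFpo   [G → o F]
eohoFpo => eohohpo   [F → h]

S => eG => eoF => eoG => eoZ => eoFpo => eoFGpo => eohGpo => eohoFpo => eohohpo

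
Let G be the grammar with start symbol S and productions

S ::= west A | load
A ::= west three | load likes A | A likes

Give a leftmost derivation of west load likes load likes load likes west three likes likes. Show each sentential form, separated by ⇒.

S ⇒ west A   [S ::= west A]
west A ⇒ west A likes   [A ::= A likes]
west A likes ⇒ west A likes likes   [A ::= A likes]
west A likes likes ⇒ west load likes A likes likes   [A ::= load likes A]
west load likes A likes likes ⇒ west load likes load likes A likes likes   [A ::= load likes A]
west load likes load likes A likes likes ⇒ west load likes load likes load likes A likes likes   [A ::= load likes A]
west load likes load likes load likes A likes likes ⇒ west load likes load likes load likes west three likes likes   [A ::= west three]

S ⇒ west A ⇒ west A likes ⇒ west A likes likes ⇒ west load likes A likes likes ⇒ west load likes load likes A likes likes ⇒ west load likes load likes load likes A likes likes ⇒ west load likes load likes load likes west three likes likes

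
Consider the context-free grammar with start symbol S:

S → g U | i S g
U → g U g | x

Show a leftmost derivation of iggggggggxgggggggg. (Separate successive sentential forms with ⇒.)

S ⇒ iSg   [S → i S g]
iSg ⇒ igUg   [S → g U]
igUg ⇒ iggUgg   [U → g U g]
iggUgg ⇒ igggUggg   [U → g U g]
igggUggg ⇒ iggggUgggg   [U → g U g]
iggggUgggg ⇒ igggggUggggg   [U → g U g]
igggggUggggg ⇒ iggggggUgggggg   [U → g U g]
iggggggUgggggg ⇒ igggggggUggggggg   [U → g U g]
igggggggUggggggg ⇒ iggggggggUgggggggg   [U → g U g]
iggggggggUgggggggg ⇒ iggggggggxgggggggg   [U → x]

S ⇒ iSg ⇒ igUg ⇒ iggUgg ⇒ igggUggg ⇒ iggggUgggg ⇒ igggggUggggg ⇒ iggggggUgggggg ⇒ igggggggUggggggg ⇒ iggggggggUgggggggg ⇒ iggggggggxgggggggg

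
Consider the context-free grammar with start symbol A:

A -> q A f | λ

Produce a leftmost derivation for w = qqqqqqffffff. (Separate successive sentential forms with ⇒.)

A ⇒ qAf   [A -> q A f]
qAf ⇒ qqAff   [A -> q A f]
qqAff ⇒ qqqAfff   [A -> q A f]
qqqAfff ⇒ qqqqAffff   [A -> q A f]
qqqqAffff ⇒ qqqqqAfffff   [A -> q A f]
qqqqqAfffff ⇒ qqqqqqAffffff   [A -> q A f]
qqqqqqAffffff ⇒ qqqqqqffffff   [A -> λ]

A ⇒ qAf ⇒ qqAff ⇒ qqqAfff ⇒ qqqqAffff ⇒ qqqqqAfffff ⇒ qqqqqqAffffff ⇒ qqqqqqffffff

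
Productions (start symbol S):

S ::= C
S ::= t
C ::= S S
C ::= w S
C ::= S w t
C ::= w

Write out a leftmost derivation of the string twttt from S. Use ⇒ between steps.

S ⇒ C   [S ::= C]
C ⇒ SS   [C ::= S S]
SS ⇒ CS   [S ::= C]
CS ⇒ SSS   [C ::= S S]
SSS ⇒ CSS   [S ::= C]
CSS ⇒ SwtSS   [C ::= S w t]
SwtSS ⇒ twtSS   [S ::= t]
twtSS ⇒ twttS   [S ::= t]
twttS ⇒ twttt   [S ::= t]

S⇒C⇒SS⇒CS⇒SSS⇒CSS⇒SwtSS⇒twtSS⇒twttS⇒twttt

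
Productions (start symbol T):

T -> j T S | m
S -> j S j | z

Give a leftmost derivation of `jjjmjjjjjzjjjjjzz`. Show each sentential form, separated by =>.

T=>jTS=>jjTSS=>jjjTSSS=>jjjmSSS=>jjjmjSjSS=>jjjmjjSjjSS=>jjjmjjjSjjjSS=>jjjmjjjjSjjjjSS=>jjjmjjjjjSjjjjjSS=>jjjmjjjjjzjjjjjSS=>jjjmjjjjjzjjjjjzS=>jjjmjjjjjzjjjjjzz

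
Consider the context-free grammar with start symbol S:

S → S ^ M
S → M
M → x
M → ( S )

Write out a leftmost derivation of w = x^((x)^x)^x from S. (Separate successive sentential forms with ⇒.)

S ⇒ S^M ⇒ S^M^M ⇒ M^M^M ⇒ x^M^M ⇒ x^(S)^M ⇒ x^(S^M)^M ⇒ x^(M^M)^M ⇒ x^((S)^M)^M ⇒ x^((M)^M)^M ⇒ x^((x)^M)^M ⇒ x^((x)^x)^M ⇒ x^((x)^x)^x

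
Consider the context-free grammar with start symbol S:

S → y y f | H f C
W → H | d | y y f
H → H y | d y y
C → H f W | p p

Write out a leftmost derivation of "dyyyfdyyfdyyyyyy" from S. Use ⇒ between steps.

S ⇒ HfC ⇒ HyfC ⇒ dyyyfC ⇒ dyyyfHfW ⇒ dyyyfdyyfW ⇒ dyyyfdyyfH ⇒ dyyyfdyyfHy ⇒ dyyyfdyyfHyy ⇒ dyyyfdyyfHyyy ⇒ dyyyfdyyfHyyyy ⇒ dyyyfdyyfdyyyyyy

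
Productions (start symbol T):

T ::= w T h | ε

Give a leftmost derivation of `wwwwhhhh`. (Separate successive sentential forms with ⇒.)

T ⇒ wTh ⇒ wwThh ⇒ wwwThhh ⇒ wwwwThhhh ⇒ wwwwhhhh

T ⇒ wTh   [T ::= w T h]
wTh ⇒ wwThh   [T ::= w T h]
wwThh ⇒ wwwThhh   [T ::= w T h]
wwwThhh ⇒ wwwwThhhh   [T ::= w T h]
wwwwThhhh ⇒ wwwwhhhh   [T ::= ε]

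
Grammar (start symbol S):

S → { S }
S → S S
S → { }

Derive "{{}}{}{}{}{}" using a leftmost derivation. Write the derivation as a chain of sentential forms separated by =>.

S => SS => SSS => {S}SS => {{}}SS => {{}}SSS => {{}}SSSS => {{}}{}SSS => {{}}{}{}SS => {{}}{}{}{}S => {{}}{}{}{}{}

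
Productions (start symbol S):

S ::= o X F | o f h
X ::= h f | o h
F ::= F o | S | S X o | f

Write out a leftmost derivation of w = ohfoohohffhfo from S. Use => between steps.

S => oXF   [S ::= o X F]
oXF => ohfF   [X ::= h f]
ohfF => ohfS   [F ::= S]
ohfS => ohfoXF   [S ::= o X F]
ohfoXF => ohfoohF   [X ::= o h]
ohfoohF => ohfoohSXo   [F ::= S X o]
ohfoohSXo => ohfoohoXFXo   [S ::= o X F]
ohfoohoXFXo => ohfoohohfFXo   [X ::= h f]
ohfoohohfFXo => ohfoohohffXo   [F ::= f]
ohfoohohffXo => ohfoohohffhfo   [X ::= h f]

S=>oXF=>ohfF=>ohfS=>ohfoXF=>ohfoohF=>ohfoohSXo=>ohfoohoXFXo=>ohfoohohfFXo=>ohfoohohffXo=>ohfoohohffhfo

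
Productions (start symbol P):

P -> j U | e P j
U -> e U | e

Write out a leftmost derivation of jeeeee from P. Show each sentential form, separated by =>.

P=>jU=>jeU=>jeeU=>jeeeU=>jeeeeU=>jeeeee

P => jU   [P -> j U]
jU => jeU   [U -> e U]
jeU => jeeU   [U -> e U]
jeeU => jeeeU   [U -> e U]
jeeeU => jeeeeU   [U -> e U]
jeeeeU => jeeeee   [U -> e]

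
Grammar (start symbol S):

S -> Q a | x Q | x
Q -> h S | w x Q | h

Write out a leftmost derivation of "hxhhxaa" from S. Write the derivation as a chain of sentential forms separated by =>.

S => Qa => hSa => hxQa => hxhSa => hxhQaa => hxhhSaa => hxhhxaa

S => Qa   [S -> Q a]
Qa => hSa   [Q -> h S]
hSa => hxQa   [S -> x Q]
hxQa => hxhSa   [Q -> h S]
hxhSa => hxhQaa   [S -> Q a]
hxhQaa => hxhhSaa   [Q -> h S]
hxhhSaa => hxhhxaa   [S -> x]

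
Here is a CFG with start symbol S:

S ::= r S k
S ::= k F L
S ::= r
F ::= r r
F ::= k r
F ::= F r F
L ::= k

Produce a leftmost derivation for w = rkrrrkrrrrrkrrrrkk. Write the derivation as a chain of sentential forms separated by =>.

S => rSk => rkFLk => rkFrFLk => rkFrFrFLk => rkFrFrFrFLk => rkFrFrFrFrFLk => rkrrrFrFrFrFLk => rkrrrkrrFrFrFLk => rkrrrkrrrrrFrFLk => rkrrrkrrrrrkrrFLk => rkrrrkrrrrrkrrrrLk => rkrrrkrrrrrkrrrrkk

S => rSk   [S ::= r S k]
rSk => rkFLk   [S ::= k F L]
rkFLk => rkFrFLk   [F ::= F r F]
rkFrFLk => rkFrFrFLk   [F ::= F r F]
rkFrFrFLk => rkFrFrFrFLk   [F ::= F r F]
rkFrFrFrFLk => rkFrFrFrFrFLk   [F ::= F r F]
rkFrFrFrFrFLk => rkrrrFrFrFrFLk   [F ::= r r]
rkrrrFrFrFrFLk => rkrrrkrrFrFrFLk   [F ::= k r]
rkrrrkrrFrFrFLk => rkrrrkrrrrrFrFLk   [F ::= r r]
rkrrrkrrrrrFrFLk => rkrrrkrrrrrkrrFLk   [F ::= k r]
rkrrrkrrrrrkrrFLk => rkrrrkrrrrrkrrrrLk   [F ::= r r]
rkrrrkrrrrrkrrrrLk => rkrrrkrrrrrkrrrrkk   [L ::= k]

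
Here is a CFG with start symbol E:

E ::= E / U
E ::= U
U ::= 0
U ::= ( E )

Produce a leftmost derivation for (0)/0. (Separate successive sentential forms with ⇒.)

E ⇒ E/U ⇒ U/U ⇒ (E)/U ⇒ (U)/U ⇒ (0)/U ⇒ (0)/0

E ⇒ E/U   [E ::= E / U]
E/U ⇒ U/U   [E ::= U]
U/U ⇒ (E)/U   [U ::= ( E )]
(E)/U ⇒ (U)/U   [E ::= U]
(U)/U ⇒ (0)/U   [U ::= 0]
(0)/U ⇒ (0)/0   [U ::= 0]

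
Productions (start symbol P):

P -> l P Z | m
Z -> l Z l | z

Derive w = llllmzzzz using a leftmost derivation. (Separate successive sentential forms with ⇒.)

P ⇒ lPZ   [P -> l P Z]
lPZ ⇒ llPZZ   [P -> l P Z]
llPZZ ⇒ lllPZZZ   [P -> l P Z]
lllPZZZ ⇒ llllPZZZZ   [P -> l P Z]
llllPZZZZ ⇒ llllmZZZZ   [P -> m]
llllmZZZZ ⇒ llllmzZZZ   [Z -> z]
llllmzZZZ ⇒ llllmzzZZ   [Z -> z]
llllmzzZZ ⇒ llllmzzzZ   [Z -> z]
llllmzzzZ ⇒ llllmzzzz   [Z -> z]

P⇒lPZ⇒llPZZ⇒lllPZZZ⇒llllPZZZZ⇒llllmZZZZ⇒llllmzZZZ⇒llllmzzZZ⇒llllmzzzZ⇒llllmzzzz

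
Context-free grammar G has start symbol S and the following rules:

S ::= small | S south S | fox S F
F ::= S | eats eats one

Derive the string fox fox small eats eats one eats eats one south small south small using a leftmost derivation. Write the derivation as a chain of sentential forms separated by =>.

S => S south S   [S ::= S south S]
S south S => S south S south S   [S ::= S south S]
S south S south S => fox S F south S south S   [S ::= fox S F]
fox S F south S south S => fox fox S F F south S south S   [S ::= fox S F]
fox fox S F F south S south S => fox fox small F F south S south S   [S ::= small]
fox fox small F F south S south S => fox fox small eats eats one F south S south S   [F ::= eats eats one]
fox fox small eats eats one F south S south S => fox fox small eats eats one eats eats one south S south S   [F ::= eats eats one]
fox fox small eats eats one eats eats one south S south S => fox fox small eats eats one eats eats one south small south S   [S ::= small]
fox fox small eats eats one eats eats one south small south S => fox fox small eats eats one eats eats one south small south small   [S ::= small]

S => S south S => S south S south S => fox S F south S south S => fox fox S F F south S south S => fox fox small F F south S south S => fox fox small eats eats one F south S south S => fox fox small eats eats one eats eats one south S south S => fox fox small eats eats one eats eats one south small south S => fox fox small eats eats one eats eats one south small south small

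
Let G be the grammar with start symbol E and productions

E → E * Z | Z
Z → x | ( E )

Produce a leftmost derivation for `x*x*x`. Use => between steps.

E => E*Z   [E → E * Z]
E*Z => E*Z*Z   [E → E * Z]
E*Z*Z => Z*Z*Z   [E → Z]
Z*Z*Z => x*Z*Z   [Z → x]
x*Z*Z => x*x*Z   [Z → x]
x*x*Z => x*x*x   [Z → x]

E=>E*Z=>E*Z*Z=>Z*Z*Z=>x*Z*Z=>x*x*Z=>x*x*x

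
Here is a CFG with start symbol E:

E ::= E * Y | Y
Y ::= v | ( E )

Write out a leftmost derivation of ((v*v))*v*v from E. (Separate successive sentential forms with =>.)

E => E*Y   [E ::= E * Y]
E*Y => E*Y*Y   [E ::= E * Y]
E*Y*Y => Y*Y*Y   [E ::= Y]
Y*Y*Y => (E)*Y*Y   [Y ::= ( E )]
(E)*Y*Y => (Y)*Y*Y   [E ::= Y]
(Y)*Y*Y => ((E))*Y*Y   [Y ::= ( E )]
((E))*Y*Y => ((E*Y))*Y*Y   [E ::= E * Y]
((E*Y))*Y*Y => ((Y*Y))*Y*Y   [E ::= Y]
((Y*Y))*Y*Y => ((v*Y))*Y*Y   [Y ::= v]
((v*Y))*Y*Y => ((v*v))*Y*Y   [Y ::= v]
((v*v))*Y*Y => ((v*v))*v*Y   [Y ::= v]
((v*v))*v*Y => ((v*v))*v*v   [Y ::= v]

E=>E*Y=>E*Y*Y=>Y*Y*Y=>(E)*Y*Y=>(Y)*Y*Y=>((E))*Y*Y=>((E*Y))*Y*Y=>((Y*Y))*Y*Y=>((v*Y))*Y*Y=>((v*v))*Y*Y=>((v*v))*v*Y=>((v*v))*v*v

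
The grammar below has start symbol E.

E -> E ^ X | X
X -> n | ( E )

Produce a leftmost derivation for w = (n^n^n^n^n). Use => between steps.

E => X   [E -> X]
X => (E)   [X -> ( E )]
(E) => (E^X)   [E -> E ^ X]
(E^X) => (E^X^X)   [E -> E ^ X]
(E^X^X) => (E^X^X^X)   [E -> E ^ X]
(E^X^X^X) => (E^X^X^X^X)   [E -> E ^ X]
(E^X^X^X^X) => (X^X^X^X^X)   [E -> X]
(X^X^X^X^X) => (n^X^X^X^X)   [X -> n]
(n^X^X^X^X) => (n^n^X^X^X)   [X -> n]
(n^n^X^X^X) => (n^n^n^X^X)   [X -> n]
(n^n^n^X^X) => (n^n^n^n^X)   [X -> n]
(n^n^n^n^X) => (n^n^n^n^n)   [X -> n]

E => X => (E) => (E^X) => (E^X^X) => (E^X^X^X) => (E^X^X^X^X) => (X^X^X^X^X) => (n^X^X^X^X) => (n^n^X^X^X) => (n^n^n^X^X) => (n^n^n^n^X) => (n^n^n^n^n)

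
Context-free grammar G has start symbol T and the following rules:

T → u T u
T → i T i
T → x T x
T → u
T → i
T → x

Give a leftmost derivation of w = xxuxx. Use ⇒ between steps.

T⇒xTx⇒xxTxx⇒xxuxx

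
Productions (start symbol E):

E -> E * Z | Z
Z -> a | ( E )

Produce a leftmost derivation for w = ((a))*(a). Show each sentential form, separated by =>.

E => E*Z   [E -> E * Z]
E*Z => Z*Z   [E -> Z]
Z*Z => (E)*Z   [Z -> ( E )]
(E)*Z => (Z)*Z   [E -> Z]
(Z)*Z => ((E))*Z   [Z -> ( E )]
((E))*Z => ((Z))*Z   [E -> Z]
((Z))*Z => ((a))*Z   [Z -> a]
((a))*Z => ((a))*(E)   [Z -> ( E )]
((a))*(E) => ((a))*(Z)   [E -> Z]
((a))*(Z) => ((a))*(a)   [Z -> a]

E => E*Z => Z*Z => (E)*Z => (Z)*Z => ((E))*Z => ((Z))*Z => ((a))*Z => ((a))*(E) => ((a))*(Z) => ((a))*(a)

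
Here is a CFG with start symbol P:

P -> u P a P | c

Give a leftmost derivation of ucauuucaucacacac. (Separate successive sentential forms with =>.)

P => uPaP   [P -> u P a P]
uPaP => ucaP   [P -> c]
ucaP => ucauPaP   [P -> u P a P]
ucauPaP => ucauuPaPaP   [P -> u P a P]
ucauuPaPaP => ucauuuPaPaPaP   [P -> u P a P]
ucauuuPaPaPaP => ucauuucaPaPaP   [P -> c]
ucauuucaPaPaP => ucauuucauPaPaPaP   [P -> u P a P]
ucauuucauPaPaPaP => ucauuucaucaPaPaP   [P -> c]
ucauuucaucaPaPaP => ucauuucaucacaPaP   [P -> c]
ucauuucaucacaPaP => ucauuucaucacacaP   [P -> c]
ucauuucaucacacaP => ucauuucaucacacac   [P -> c]

P => uPaP => ucaP => ucauPaP => ucauuPaPaP => ucauuuPaPaPaP => ucauuucaPaPaP => ucauuucauPaPaPaP => ucauuucaucaPaPaP => ucauuucaucacaPaP => ucauuucaucacacaP => ucauuucaucacacac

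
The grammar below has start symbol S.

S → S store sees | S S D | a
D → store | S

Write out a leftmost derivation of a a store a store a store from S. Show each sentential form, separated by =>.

S => S S D => S S D S D => S S D S D S D => a S D S D S D => a a D S D S D => a a store S D S D => a a store a D S D => a a store a store S D => a a store a store a D => a a store a store a store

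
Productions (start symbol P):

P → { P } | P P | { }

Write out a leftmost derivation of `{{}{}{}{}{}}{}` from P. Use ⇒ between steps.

P ⇒ PP   [P → P P]
PP ⇒ {P}P   [P → { P }]
{P}P ⇒ {PP}P   [P → P P]
{PP}P ⇒ {PPP}P   [P → P P]
{PPP}P ⇒ {PPPP}P   [P → P P]
{PPPP}P ⇒ {{}PPP}P   [P → { }]
{{}PPP}P ⇒ {{}PPPP}P   [P → P P]
{{}PPPP}P ⇒ {{}{}PPP}P   [P → { }]
{{}{}PPP}P ⇒ {{}{}{}PP}P   [P → { }]
{{}{}{}PP}P ⇒ {{}{}{}{}P}P   [P → { }]
{{}{}{}{}P}P ⇒ {{}{}{}{}{}}P   [P → { }]
{{}{}{}{}{}}P ⇒ {{}{}{}{}{}}{}   [P → { }]

P⇒PP⇒{P}P⇒{PP}P⇒{PPP}P⇒{PPPP}P⇒{{}PPP}P⇒{{}PPPP}P⇒{{}{}PPP}P⇒{{}{}{}PP}P⇒{{}{}{}{}P}P⇒{{}{}{}{}{}}P⇒{{}{}{}{}{}}{}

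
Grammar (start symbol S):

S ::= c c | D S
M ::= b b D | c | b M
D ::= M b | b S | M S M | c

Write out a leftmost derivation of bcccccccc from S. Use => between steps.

S => DS => bSS => bDSS => bMSMSS => bcSMSS => bcccMSS => bccccSS => bccccccS => bcccccccc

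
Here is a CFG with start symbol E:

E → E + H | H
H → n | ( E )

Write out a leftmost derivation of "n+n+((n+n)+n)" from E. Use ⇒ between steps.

E ⇒ E+H ⇒ E+H+H ⇒ H+H+H ⇒ n+H+H ⇒ n+n+H ⇒ n+n+(E) ⇒ n+n+(E+H) ⇒ n+n+(H+H) ⇒ n+n+((E)+H) ⇒ n+n+((E+H)+H) ⇒ n+n+((H+H)+H) ⇒ n+n+((n+H)+H) ⇒ n+n+((n+n)+H) ⇒ n+n+((n+n)+n)

E ⇒ E+H   [E → E + H]
E+H ⇒ E+H+H   [E → E + H]
E+H+H ⇒ H+H+H   [E → H]
H+H+H ⇒ n+H+H   [H → n]
n+H+H ⇒ n+n+H   [H → n]
n+n+H ⇒ n+n+(E)   [H → ( E )]
n+n+(E) ⇒ n+n+(E+H)   [E → E + H]
n+n+(E+H) ⇒ n+n+(H+H)   [E → H]
n+n+(H+H) ⇒ n+n+((E)+H)   [H → ( E )]
n+n+((E)+H) ⇒ n+n+((E+H)+H)   [E → E + H]
n+n+((E+H)+H) ⇒ n+n+((H+H)+H)   [E → H]
n+n+((H+H)+H) ⇒ n+n+((n+H)+H)   [H → n]
n+n+((n+H)+H) ⇒ n+n+((n+n)+H)   [H → n]
n+n+((n+n)+H) ⇒ n+n+((n+n)+n)   [H → n]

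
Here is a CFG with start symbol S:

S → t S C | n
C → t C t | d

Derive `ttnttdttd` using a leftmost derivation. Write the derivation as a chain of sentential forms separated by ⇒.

S ⇒ tSC ⇒ ttSCC ⇒ ttnCC ⇒ ttntCtC ⇒ ttnttCttC ⇒ ttnttdttC ⇒ ttnttdttd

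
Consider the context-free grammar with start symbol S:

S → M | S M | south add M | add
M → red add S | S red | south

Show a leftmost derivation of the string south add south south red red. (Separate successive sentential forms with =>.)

S => south add M   [S → south add M]
south add M => south add S red   [M → S red]
south add S red => south add M red   [S → M]
south add M red => south add S red red   [M → S red]
south add S red red => south add S M red red   [S → S M]
south add S M red red => south add M M red red   [S → M]
south add M M red red => south add south M red red   [M → south]
south add south M red red => south add south south red red   [M → south]

S => south add M => south add S red => south add M red => south add S red red => south add S M red red => south add M M red red => south add south M red red => south add south south red red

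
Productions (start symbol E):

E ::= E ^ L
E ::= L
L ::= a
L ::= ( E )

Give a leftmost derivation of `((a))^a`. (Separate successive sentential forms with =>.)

E => E^L => L^L => (E)^L => (L)^L => ((E))^L => ((L))^L => ((a))^L => ((a))^a

E => E^L   [E ::= E ^ L]
E^L => L^L   [E ::= L]
L^L => (E)^L   [L ::= ( E )]
(E)^L => (L)^L   [E ::= L]
(L)^L => ((E))^L   [L ::= ( E )]
((E))^L => ((L))^L   [E ::= L]
((L))^L => ((a))^L   [L ::= a]
((a))^L => ((a))^a   [L ::= a]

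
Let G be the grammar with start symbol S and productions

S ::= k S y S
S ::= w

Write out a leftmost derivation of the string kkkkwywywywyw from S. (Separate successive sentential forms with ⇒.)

S⇒kSyS⇒kkSySyS⇒kkkSySySyS⇒kkkkSySySySyS⇒kkkkwySySySyS⇒kkkkwywySySyS⇒kkkkwywywySyS⇒kkkkwywywywyS⇒kkkkwywywywyw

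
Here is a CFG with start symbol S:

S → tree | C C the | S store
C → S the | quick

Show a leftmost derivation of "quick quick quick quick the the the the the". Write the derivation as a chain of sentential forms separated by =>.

S => C C the => quick C the => quick S the the => quick C C the the the => quick quick C the the the => quick quick S the the the the => quick quick C C the the the the the => quick quick quick C the the the the the => quick quick quick quick the the the the the

S => C C the   [S → C C the]
C C the => quick C the   [C → quick]
quick C the => quick S the the   [C → S the]
quick S the the => quick C C the the the   [S → C C the]
quick C C the the the => quick quick C the the the   [C → quick]
quick quick C the the the => quick quick S the the the the   [C → S the]
quick quick S the the the the => quick quick C C the the the the the   [S → C C the]
quick quick C C the the the the the => quick quick quick C the the the the the   [C → quick]
quick quick quick C the the the the the => quick quick quick quick the the the the the   [C → quick]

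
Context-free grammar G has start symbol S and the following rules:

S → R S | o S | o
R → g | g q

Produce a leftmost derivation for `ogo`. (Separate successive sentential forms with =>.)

S => oS => oRS => ogS => ogo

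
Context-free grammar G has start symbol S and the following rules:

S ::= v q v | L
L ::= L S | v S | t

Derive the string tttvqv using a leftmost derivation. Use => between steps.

S => L   [S ::= L]
L => LS   [L ::= L S]
LS => LSS   [L ::= L S]
LSS => tSS   [L ::= t]
tSS => tLS   [S ::= L]
tLS => tLSS   [L ::= L S]
tLSS => ttSS   [L ::= t]
ttSS => ttLS   [S ::= L]
ttLS => tttS   [L ::= t]
tttS => tttvqv   [S ::= v q v]

S => L => LS => LSS => tSS => tLS => tLSS => ttSS => ttLS => tttS => tttvqv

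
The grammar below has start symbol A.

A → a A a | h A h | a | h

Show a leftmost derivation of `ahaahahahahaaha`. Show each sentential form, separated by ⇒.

A ⇒ aAa   [A → a A a]
aAa ⇒ ahAha   [A → h A h]
ahAha ⇒ ahaAaha   [A → a A a]
ahaAaha ⇒ ahaaAaaha   [A → a A a]
ahaaAaaha ⇒ ahaahAhaaha   [A → h A h]
ahaahAhaaha ⇒ ahaahaAahaaha   [A → a A a]
ahaahaAahaaha ⇒ ahaahahAhahaaha   [A → h A h]
ahaahahAhahaaha ⇒ ahaahahahahaaha   [A → a]

A ⇒ aAa ⇒ ahAha ⇒ ahaAaha ⇒ ahaaAaaha ⇒ ahaahAhaaha ⇒ ahaahaAahaaha ⇒ ahaahahAhahaaha ⇒ ahaahahahahaaha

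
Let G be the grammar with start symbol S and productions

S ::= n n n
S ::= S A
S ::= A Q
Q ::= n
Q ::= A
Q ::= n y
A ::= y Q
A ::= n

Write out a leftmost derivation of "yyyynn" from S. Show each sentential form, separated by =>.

S => AQ => yQQ => yAQ => yyQQ => yyAQ => yyyQQ => yyyAQ => yyyyQQ => yyyynQ => yyyynn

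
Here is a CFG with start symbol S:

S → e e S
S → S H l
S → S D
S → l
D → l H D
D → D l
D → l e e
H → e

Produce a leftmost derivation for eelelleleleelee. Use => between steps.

S => SD => eeSD => eeSDD => eeSHlDD => eelHlDD => eelelDD => eelellHDD => eelelleDD => eelellelHDD => eelelleleDD => eelelleleleeD => eelelleleleelee

S => SD   [S → S D]
SD => eeSD   [S → e e S]
eeSD => eeSDD   [S → S D]
eeSDD => eeSHlDD   [S → S H l]
eeSHlDD => eelHlDD   [S → l]
eelHlDD => eelelDD   [H → e]
eelelDD => eelellHDD   [D → l H D]
eelellHDD => eelelleDD   [H → e]
eelelleDD => eelellelHDD   [D → l H D]
eelellelHDD => eelelleleDD   [H → e]
eelelleleDD => eelelleleleeD   [D → l e e]
eelelleleleeD => eelelleleleelee   [D → l e e]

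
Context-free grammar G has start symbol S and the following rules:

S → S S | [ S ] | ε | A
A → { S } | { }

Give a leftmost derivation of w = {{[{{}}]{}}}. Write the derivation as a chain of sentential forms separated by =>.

S => A   [S → A]
A => {S}   [A → { S }]
{S} => {A}   [S → A]
{A} => {{S}}   [A → { S }]
{{S}} => {{SS}}   [S → S S]
{{SS}} => {{[S]S}}   [S → [ S ]]
{{[S]S}} => {{[A]S}}   [S → A]
{{[A]S}} => {{[{S}]S}}   [A → { S }]
{{[{S}]S}} => {{[{SS}]S}}   [S → S S]
{{[{SS}]S}} => {{[{AS}]S}}   [S → A]
{{[{AS}]S}} => {{[{{}S}]S}}   [A → { }]
{{[{{}S}]S}} => {{[{{}}]S}}   [S → ε]
{{[{{}}]S}} => {{[{{}}]A}}   [S → A]
{{[{{}}]A}} => {{[{{}}]{}}}   [A → { }]

S=>A=>{S}=>{A}=>{{S}}=>{{SS}}=>{{[S]S}}=>{{[A]S}}=>{{[{S}]S}}=>{{[{SS}]S}}=>{{[{AS}]S}}=>{{[{{}S}]S}}=>{{[{{}}]S}}=>{{[{{}}]A}}=>{{[{{}}]{}}}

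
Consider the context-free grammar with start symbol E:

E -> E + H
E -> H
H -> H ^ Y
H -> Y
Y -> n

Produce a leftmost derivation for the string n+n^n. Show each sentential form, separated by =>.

E => E+H => H+H => Y+H => n+H => n+H^Y => n+Y^Y => n+n^Y => n+n^n

E => E+H   [E -> E + H]
E+H => H+H   [E -> H]
H+H => Y+H   [H -> Y]
Y+H => n+H   [Y -> n]
n+H => n+H^Y   [H -> H ^ Y]
n+H^Y => n+Y^Y   [H -> Y]
n+Y^Y => n+n^Y   [Y -> n]
n+n^Y => n+n^n   [Y -> n]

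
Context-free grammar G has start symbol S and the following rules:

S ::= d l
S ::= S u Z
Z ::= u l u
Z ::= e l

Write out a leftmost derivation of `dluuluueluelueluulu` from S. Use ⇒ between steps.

S ⇒ SuZ   [S ::= S u Z]
SuZ ⇒ SuZuZ   [S ::= S u Z]
SuZuZ ⇒ SuZuZuZ   [S ::= S u Z]
SuZuZuZ ⇒ SuZuZuZuZ   [S ::= S u Z]
SuZuZuZuZ ⇒ SuZuZuZuZuZ   [S ::= S u Z]
SuZuZuZuZuZ ⇒ dluZuZuZuZuZ   [S ::= d l]
dluZuZuZuZuZ ⇒ dluuluuZuZuZuZ   [Z ::= u l u]
dluuluuZuZuZuZ ⇒ dluuluueluZuZuZ   [Z ::= e l]
dluuluueluZuZuZ ⇒ dluuluuelueluZuZ   [Z ::= e l]
dluuluuelueluZuZ ⇒ dluuluueluelueluZ   [Z ::= e l]
dluuluueluelueluZ ⇒ dluuluueluelueluulu   [Z ::= u l u]

S⇒SuZ⇒SuZuZ⇒SuZuZuZ⇒SuZuZuZuZ⇒SuZuZuZuZuZ⇒dluZuZuZuZuZ⇒dluuluuZuZuZuZ⇒dluuluueluZuZuZ⇒dluuluuelueluZuZ⇒dluuluueluelueluZ⇒dluuluueluelueluulu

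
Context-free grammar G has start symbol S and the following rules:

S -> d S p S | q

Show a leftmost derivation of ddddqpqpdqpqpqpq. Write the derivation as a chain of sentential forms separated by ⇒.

S ⇒ dSpS   [S -> d S p S]
dSpS ⇒ ddSpSpS   [S -> d S p S]
ddSpSpS ⇒ dddSpSpSpS   [S -> d S p S]
dddSpSpSpS ⇒ ddddSpSpSpSpS   [S -> d S p S]
ddddSpSpSpSpS ⇒ ddddqpSpSpSpS   [S -> q]
ddddqpSpSpSpS ⇒ ddddqpqpSpSpS   [S -> q]
ddddqpqpSpSpS ⇒ ddddqpqpdSpSpSpS   [S -> d S p S]
ddddqpqpdSpSpSpS ⇒ ddddqpqpdqpSpSpS   [S -> q]
ddddqpqpdqpSpSpS ⇒ ddddqpqpdqpqpSpS   [S -> q]
ddddqpqpdqpqpSpS ⇒ ddddqpqpdqpqpqpS   [S -> q]
ddddqpqpdqpqpqpS ⇒ ddddqpqpdqpqpqpq   [S -> q]

S ⇒ dSpS ⇒ ddSpSpS ⇒ dddSpSpSpS ⇒ ddddSpSpSpSpS ⇒ ddddqpSpSpSpS ⇒ ddddqpqpSpSpS ⇒ ddddqpqpdSpSpSpS ⇒ ddddqpqpdqpSpSpS ⇒ ddddqpqpdqpqpSpS ⇒ ddddqpqpdqpqpqpS ⇒ ddddqpqpdqpqpqpq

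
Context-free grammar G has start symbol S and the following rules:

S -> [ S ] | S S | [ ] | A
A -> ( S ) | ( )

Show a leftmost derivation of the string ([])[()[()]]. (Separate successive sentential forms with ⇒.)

S ⇒ SS   [S -> S S]
SS ⇒ AS   [S -> A]
AS ⇒ (S)S   [A -> ( S )]
(S)S ⇒ ([])S   [S -> [ ]]
([])S ⇒ ([])[S]   [S -> [ S ]]
([])[S] ⇒ ([])[SS]   [S -> S S]
([])[SS] ⇒ ([])[AS]   [S -> A]
([])[AS] ⇒ ([])[()S]   [A -> ( )]
([])[()S] ⇒ ([])[()[S]]   [S -> [ S ]]
([])[()[S]] ⇒ ([])[()[A]]   [S -> A]
([])[()[A]] ⇒ ([])[()[()]]   [A -> ( )]

S⇒SS⇒AS⇒(S)S⇒([])S⇒([])[S]⇒([])[SS]⇒([])[AS]⇒([])[()S]⇒([])[()[S]]⇒([])[()[A]]⇒([])[()[()]]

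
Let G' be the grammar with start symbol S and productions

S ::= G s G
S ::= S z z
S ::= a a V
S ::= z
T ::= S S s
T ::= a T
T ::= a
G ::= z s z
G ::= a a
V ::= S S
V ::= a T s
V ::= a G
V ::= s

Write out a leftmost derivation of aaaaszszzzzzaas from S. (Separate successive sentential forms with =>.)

S => aaV => aaSS => aaSzzS => aaSzzzzS => aaGsGzzzzS => aaaasGzzzzS => aaaaszszzzzzS => aaaaszszzzzzaaV => aaaaszszzzzzaas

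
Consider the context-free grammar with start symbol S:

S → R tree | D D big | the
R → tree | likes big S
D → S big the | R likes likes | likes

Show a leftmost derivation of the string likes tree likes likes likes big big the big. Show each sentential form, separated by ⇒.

S ⇒ D D big   [S → D D big]
D D big ⇒ likes D big   [D → likes]
likes D big ⇒ likes S big the big   [D → S big the]
likes S big the big ⇒ likes D D big big the big   [S → D D big]
likes D D big big the big ⇒ likes R likes likes D big big the big   [D → R likes likes]
likes R likes likes D big big the big ⇒ likes tree likes likes D big big the big   [R → tree]
likes tree likes likes D big big the big ⇒ likes tree likes likes likes big big the big   [D → likes]

S ⇒ D D big ⇒ likes D big ⇒ likes S big the big ⇒ likes D D big big the big ⇒ likes R likes likes D big big the big ⇒ likes tree likes likes D big big the big ⇒ likes tree likes likes likes big big the big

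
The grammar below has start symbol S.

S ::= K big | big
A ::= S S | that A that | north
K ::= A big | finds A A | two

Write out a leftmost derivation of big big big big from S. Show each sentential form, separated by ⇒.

S ⇒ K big ⇒ A big big ⇒ S S big big ⇒ big S big big ⇒ big big big big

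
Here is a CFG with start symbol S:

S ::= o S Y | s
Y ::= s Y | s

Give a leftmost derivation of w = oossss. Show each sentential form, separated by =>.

S=>oSY=>ooSYY=>oosYY=>oossY=>oosssY=>oossss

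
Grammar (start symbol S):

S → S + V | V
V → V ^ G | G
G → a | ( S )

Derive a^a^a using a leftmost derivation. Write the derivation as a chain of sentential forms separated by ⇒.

S ⇒ V   [S → V]
V ⇒ V^G   [V → V ^ G]
V^G ⇒ V^G^G   [V → V ^ G]
V^G^G ⇒ G^G^G   [V → G]
G^G^G ⇒ a^G^G   [G → a]
a^G^G ⇒ a^a^G   [G → a]
a^a^G ⇒ a^a^a   [G → a]

S ⇒ V ⇒ V^G ⇒ V^G^G ⇒ G^G^G ⇒ a^G^G ⇒ a^a^G ⇒ a^a^a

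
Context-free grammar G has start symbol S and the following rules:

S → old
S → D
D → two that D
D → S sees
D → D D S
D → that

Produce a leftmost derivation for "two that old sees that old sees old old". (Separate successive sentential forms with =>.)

S => D => two that D => two that D D S => two that S sees D S => two that old sees D S => two that old sees D D S S => two that old sees that D S S => two that old sees that S sees S S => two that old sees that old sees S S => two that old sees that old sees old S => two that old sees that old sees old old

S => D   [S → D]
D => two that D   [D → two that D]
two that D => two that D D S   [D → D D S]
two that D D S => two that S sees D S   [D → S sees]
two that S sees D S => two that old sees D S   [S → old]
two that old sees D S => two that old sees D D S S   [D → D D S]
two that old sees D D S S => two that old sees that D S S   [D → that]
two that old sees that D S S => two that old sees that S sees S S   [D → S sees]
two that old sees that S sees S S => two that old sees that old sees S S   [S → old]
two that old sees that old sees S S => two that old sees that old sees old S   [S → old]
two that old sees that old sees old S => two that old sees that old sees old old   [S → old]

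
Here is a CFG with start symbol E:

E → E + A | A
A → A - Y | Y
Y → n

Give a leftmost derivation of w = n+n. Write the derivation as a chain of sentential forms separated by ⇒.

E ⇒ E+A   [E → E + A]
E+A ⇒ A+A   [E → A]
A+A ⇒ Y+A   [A → Y]
Y+A ⇒ n+A   [Y → n]
n+A ⇒ n+Y   [A → Y]
n+Y ⇒ n+n   [Y → n]

E ⇒ E+A ⇒ A+A ⇒ Y+A ⇒ n+A ⇒ n+Y ⇒ n+n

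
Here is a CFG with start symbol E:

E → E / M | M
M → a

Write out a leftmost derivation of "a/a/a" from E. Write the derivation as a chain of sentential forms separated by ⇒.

E ⇒ E/M   [E → E / M]
E/M ⇒ E/M/M   [E → E / M]
E/M/M ⇒ M/M/M   [E → M]
M/M/M ⇒ a/M/M   [M → a]
a/M/M ⇒ a/a/M   [M → a]
a/a/M ⇒ a/a/a   [M → a]

E ⇒ E/M ⇒ E/M/M ⇒ M/M/M ⇒ a/M/M ⇒ a/a/M ⇒ a/a/a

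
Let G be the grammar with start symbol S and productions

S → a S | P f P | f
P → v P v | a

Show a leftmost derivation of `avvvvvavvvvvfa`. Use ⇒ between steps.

S ⇒ aS ⇒ aPfP ⇒ avPvfP ⇒ avvPvvfP ⇒ avvvPvvvfP ⇒ avvvvPvvvvfP ⇒ avvvvvPvvvvvfP ⇒ avvvvvavvvvvfP ⇒ avvvvvavvvvvfa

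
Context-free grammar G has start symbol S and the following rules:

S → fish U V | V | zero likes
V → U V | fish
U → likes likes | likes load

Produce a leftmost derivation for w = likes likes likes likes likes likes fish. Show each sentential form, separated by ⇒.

S ⇒ V   [S → V]
V ⇒ U V   [V → U V]
U V ⇒ likes likes V   [U → likes likes]
likes likes V ⇒ likes likes U V   [V → U V]
likes likes U V ⇒ likes likes likes likes V   [U → likes likes]
likes likes likes likes V ⇒ likes likes likes likes U V   [V → U V]
likes likes likes likes U V ⇒ likes likes likes likes likes likes V   [U → likes likes]
likes likes likes likes likes likes V ⇒ likes likes likes likes likes likes fish   [V → fish]

S ⇒ V ⇒ U V ⇒ likes likes V ⇒ likes likes U V ⇒ likes likes likes likes V ⇒ likes likes likes likes U V ⇒ likes likes likes likes likes likes V ⇒ likes likes likes likes likes likes fish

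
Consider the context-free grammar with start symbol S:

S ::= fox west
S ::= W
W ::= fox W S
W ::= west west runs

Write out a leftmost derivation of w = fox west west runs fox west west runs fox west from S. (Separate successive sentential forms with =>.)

S => W => fox W S => fox west west runs S => fox west west runs W => fox west west runs fox W S => fox west west runs fox west west runs S => fox west west runs fox west west runs fox west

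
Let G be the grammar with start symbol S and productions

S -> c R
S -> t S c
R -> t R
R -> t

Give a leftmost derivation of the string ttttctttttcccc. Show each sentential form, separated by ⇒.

S⇒tSc⇒ttScc⇒tttSccc⇒ttttScccc⇒ttttcRcccc⇒ttttctRcccc⇒ttttcttRcccc⇒ttttctttRcccc⇒ttttcttttRcccc⇒ttttctttttcccc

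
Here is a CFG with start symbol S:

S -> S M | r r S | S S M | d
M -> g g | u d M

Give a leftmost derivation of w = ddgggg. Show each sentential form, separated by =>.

S => SSM => dSM => dSMM => ddMM => ddggM => ddgggg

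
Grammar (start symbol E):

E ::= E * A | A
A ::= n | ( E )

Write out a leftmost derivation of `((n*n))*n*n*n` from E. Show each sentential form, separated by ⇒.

E ⇒ E*A ⇒ E*A*A ⇒ E*A*A*A ⇒ A*A*A*A ⇒ (E)*A*A*A ⇒ (A)*A*A*A ⇒ ((E))*A*A*A ⇒ ((E*A))*A*A*A ⇒ ((A*A))*A*A*A ⇒ ((n*A))*A*A*A ⇒ ((n*n))*A*A*A ⇒ ((n*n))*n*A*A ⇒ ((n*n))*n*n*A ⇒ ((n*n))*n*n*n

E ⇒ E*A   [E ::= E * A]
E*A ⇒ E*A*A   [E ::= E * A]
E*A*A ⇒ E*A*A*A   [E ::= E * A]
E*A*A*A ⇒ A*A*A*A   [E ::= A]
A*A*A*A ⇒ (E)*A*A*A   [A ::= ( E )]
(E)*A*A*A ⇒ (A)*A*A*A   [E ::= A]
(A)*A*A*A ⇒ ((E))*A*A*A   [A ::= ( E )]
((E))*A*A*A ⇒ ((E*A))*A*A*A   [E ::= E * A]
((E*A))*A*A*A ⇒ ((A*A))*A*A*A   [E ::= A]
((A*A))*A*A*A ⇒ ((n*A))*A*A*A   [A ::= n]
((n*A))*A*A*A ⇒ ((n*n))*A*A*A   [A ::= n]
((n*n))*A*A*A ⇒ ((n*n))*n*A*A   [A ::= n]
((n*n))*n*A*A ⇒ ((n*n))*n*n*A   [A ::= n]
((n*n))*n*n*A ⇒ ((n*n))*n*n*n   [A ::= n]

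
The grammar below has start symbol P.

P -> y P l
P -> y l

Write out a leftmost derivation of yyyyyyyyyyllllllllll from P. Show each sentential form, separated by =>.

P=>yPl=>yyPll=>yyyPlll=>yyyyPllll=>yyyyyPlllll=>yyyyyyPllllll=>yyyyyyyPlllllll=>yyyyyyyyPllllllll=>yyyyyyyyyPlllllllll=>yyyyyyyyyyllllllllll

P => yPl   [P -> y P l]
yPl => yyPll   [P -> y P l]
yyPll => yyyPlll   [P -> y P l]
yyyPlll => yyyyPllll   [P -> y P l]
yyyyPllll => yyyyyPlllll   [P -> y P l]
yyyyyPlllll => yyyyyyPllllll   [P -> y P l]
yyyyyyPllllll => yyyyyyyPlllllll   [P -> y P l]
yyyyyyyPlllllll => yyyyyyyyPllllllll   [P -> y P l]
yyyyyyyyPllllllll => yyyyyyyyyPlllllllll   [P -> y P l]
yyyyyyyyyPlllllllll => yyyyyyyyyyllllllllll   [P -> y l]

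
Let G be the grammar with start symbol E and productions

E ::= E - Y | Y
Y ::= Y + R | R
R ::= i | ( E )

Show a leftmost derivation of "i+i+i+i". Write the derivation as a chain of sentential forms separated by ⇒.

E ⇒ Y ⇒ Y+R ⇒ Y+R+R ⇒ Y+R+R+R ⇒ R+R+R+R ⇒ i+R+R+R ⇒ i+i+R+R ⇒ i+i+i+R ⇒ i+i+i+i

E ⇒ Y   [E ::= Y]
Y ⇒ Y+R   [Y ::= Y + R]
Y+R ⇒ Y+R+R   [Y ::= Y + R]
Y+R+R ⇒ Y+R+R+R   [Y ::= Y + R]
Y+R+R+R ⇒ R+R+R+R   [Y ::= R]
R+R+R+R ⇒ i+R+R+R   [R ::= i]
i+R+R+R ⇒ i+i+R+R   [R ::= i]
i+i+R+R ⇒ i+i+i+R   [R ::= i]
i+i+i+R ⇒ i+i+i+i   [R ::= i]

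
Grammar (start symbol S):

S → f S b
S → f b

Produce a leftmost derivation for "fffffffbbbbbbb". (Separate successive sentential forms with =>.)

S => fSb   [S → f S b]
fSb => ffSbb   [S → f S b]
ffSbb => fffSbbb   [S → f S b]
fffSbbb => ffffSbbbb   [S → f S b]
ffffSbbbb => fffffSbbbbb   [S → f S b]
fffffSbbbbb => ffffffSbbbbbb   [S → f S b]
ffffffSbbbbbb => fffffffbbbbbbb   [S → f b]

S => fSb => ffSbb => fffSbbb => ffffSbbbb => fffffSbbbbb => ffffffSbbbbbb => fffffffbbbbbbb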